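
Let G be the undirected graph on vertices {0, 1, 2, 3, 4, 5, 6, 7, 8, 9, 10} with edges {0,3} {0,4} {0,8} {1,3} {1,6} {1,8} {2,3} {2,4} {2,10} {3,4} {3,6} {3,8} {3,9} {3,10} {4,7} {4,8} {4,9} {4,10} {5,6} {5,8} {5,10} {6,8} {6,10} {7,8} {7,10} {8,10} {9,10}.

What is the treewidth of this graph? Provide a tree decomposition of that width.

Treewidth 3.
One optimal decomposition is:
Bags: B1 = {4, 7, 8, 10}  B2 = {3, 4, 8, 10}  B3 = {3, 4, 9, 10}  B4 = {3, 6, 8, 10}  B5 = {2, 3, 4, 10}  B6 = {5, 6, 8, 10}  B7 = {0, 3, 4, 8}  B8 = {1, 3, 6, 8}
Tree: B1–B2, B2–B3, B2–B4, B3–B5, B4–B6, B2–B7, B4–B8

Every bag has size at most 4, so the width is 4 − 1 = 3 and tw(G) ≤ 3. Conversely, {1, 3, 6, 8} is a clique of size 4, and the vertices of any clique must share a bag in every tree decomposition; so some bag has ≥ 4 vertices and tw(G) ≥ 3. Hence tw(G) = 3 exactly.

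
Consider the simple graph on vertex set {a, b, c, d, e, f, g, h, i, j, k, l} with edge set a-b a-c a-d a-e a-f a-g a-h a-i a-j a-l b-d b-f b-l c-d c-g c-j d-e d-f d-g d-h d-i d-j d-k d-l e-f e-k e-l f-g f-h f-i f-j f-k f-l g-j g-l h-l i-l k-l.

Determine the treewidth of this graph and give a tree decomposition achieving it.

Every bag has size at most 5, so the width is 5 − 1 = 4 and tw(G) ≤ 4. On the other hand G contains the 5-clique {a, c, d, g, j}. A clique must lie in a single bag of any decomposition, so no decomposition can have width below 4. Combining the bounds, tw(G) = 4.

Treewidth 4.
Bags: B1 = {a, d, f, g, l}  B2 = {a, d, f, g, j}  B3 = {a, d, f, h, l}  B4 = {a, d, e, f, l}  B5 = {a, c, d, g, j}  B6 = {a, b, d, f, l}  B7 = {d, e, f, k, l}  B8 = {a, d, f, i, l}
Tree: B1–B2, B1–B3, B1–B4, B2–B5, B4–B6, B4–B7, B3–B8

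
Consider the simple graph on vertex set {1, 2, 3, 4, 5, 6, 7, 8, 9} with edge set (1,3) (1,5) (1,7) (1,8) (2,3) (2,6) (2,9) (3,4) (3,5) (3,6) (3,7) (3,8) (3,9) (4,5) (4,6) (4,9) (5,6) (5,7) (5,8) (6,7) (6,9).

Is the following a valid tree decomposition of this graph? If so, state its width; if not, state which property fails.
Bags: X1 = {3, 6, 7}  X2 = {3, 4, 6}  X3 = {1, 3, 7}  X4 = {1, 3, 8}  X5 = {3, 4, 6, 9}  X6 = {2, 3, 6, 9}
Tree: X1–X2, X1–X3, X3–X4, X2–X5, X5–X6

A tree decomposition must satisfy three properties: every vertex lies in some bag; for every edge, both endpoints lie together in some bag; and for every vertex, the bags containing it form a connected subtree. Here vertex 5 appears in no bag, so the decomposition is invalid.

No — vertex 5 appears in no bag.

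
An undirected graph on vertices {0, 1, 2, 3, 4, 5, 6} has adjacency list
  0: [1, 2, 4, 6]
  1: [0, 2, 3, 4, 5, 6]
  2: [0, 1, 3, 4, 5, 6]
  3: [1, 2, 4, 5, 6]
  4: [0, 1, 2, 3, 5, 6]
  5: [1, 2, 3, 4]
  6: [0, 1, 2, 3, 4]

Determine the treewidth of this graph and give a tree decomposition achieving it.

The largest bag has 5 vertices, giving width 4; this decomposition certifies tw(G) ≤ 4. On the other hand G contains the 5-clique {0, 1, 2, 4, 6}. A clique must lie in a single bag of any decomposition, so no decomposition can have width below 4. Hence tw(G) = 4 exactly.

Treewidth 4.
Bags: B1 = {1, 2, 3, 4, 6}  B2 = {0, 1, 2, 4, 6}  B3 = {1, 2, 3, 4, 5}
Tree: B1–B2, B1–B3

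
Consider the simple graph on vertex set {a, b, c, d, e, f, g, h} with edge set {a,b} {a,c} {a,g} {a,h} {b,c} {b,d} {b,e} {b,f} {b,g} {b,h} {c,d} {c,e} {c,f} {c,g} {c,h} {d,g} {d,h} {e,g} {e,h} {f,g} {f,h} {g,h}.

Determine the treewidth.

A width-4 tree decomposition is:
Bags: B1 = {b, c, f, g, h}  B2 = {b, c, e, g, h}  B3 = {b, c, d, g, h}  B4 = {a, b, c, g, h}
Tree: B1–B2, B2–B3, B2–B4
Every bag has size at most 5, so the width is 5 − 1 = 4 and tw(G) ≤ 4. On the other hand G contains the 5-clique {b, c, d, g, h}. A clique must lie in a single bag of any decomposition, so no decomposition can have width below 4. Hence tw(G) = 4 exactly.

4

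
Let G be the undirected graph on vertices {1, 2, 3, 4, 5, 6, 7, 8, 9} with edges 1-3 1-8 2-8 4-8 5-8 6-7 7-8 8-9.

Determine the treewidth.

A width-1 tree decomposition is:
Bags: B1 = {5, 8}  B2 = {1, 8}  B3 = {7, 8}  B4 = {8, 9}  B5 = {4, 8}  B6 = {6, 7}  B7 = {2, 8}  B8 = {1, 3}
Tree: B1–B2, B1–B3, B3–B4, B4–B5, B3–B6, B5–B7, B2–B8
Each bag holds 2 vertices, so the decomposition has width 1, which upper-bounds the treewidth. Since G has at least one edge (e.g. 5–8), it is not an edgeless graph, so tw(G) ≥ 1. The upper and lower bounds meet at 1, so that is the treewidth.

1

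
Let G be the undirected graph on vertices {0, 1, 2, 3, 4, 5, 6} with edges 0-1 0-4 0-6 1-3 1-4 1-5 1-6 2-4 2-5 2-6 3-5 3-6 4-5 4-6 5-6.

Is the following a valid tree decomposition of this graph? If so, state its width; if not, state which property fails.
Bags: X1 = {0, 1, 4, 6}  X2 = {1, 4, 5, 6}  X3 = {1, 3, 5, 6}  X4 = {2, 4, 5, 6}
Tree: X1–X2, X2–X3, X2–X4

Every vertex of G appears in some bag (union = {0, 1, 2, 3, 4, 5, 6}); every edge is covered by a bag; and for each vertex v the set of bags containing v is connected in the bag tree. The decomposition is therefore valid. The largest bag has 4 vertices, so the width is 3.

Yes; width 3.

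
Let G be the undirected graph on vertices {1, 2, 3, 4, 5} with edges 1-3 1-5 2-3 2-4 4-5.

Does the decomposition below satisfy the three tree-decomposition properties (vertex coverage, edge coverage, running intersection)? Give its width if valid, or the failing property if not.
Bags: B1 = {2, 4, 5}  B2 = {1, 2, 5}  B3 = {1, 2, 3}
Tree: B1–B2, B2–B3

Yes; width 2.

Checking the three conditions: (i) the bags cover all of {1, 2, 3, 4, 5}; (ii) for each edge, some bag contains both endpoints; (iii) the bags containing any fixed vertex form a subtree. All hold, so the decomposition is valid with width 3 − 1 = 2.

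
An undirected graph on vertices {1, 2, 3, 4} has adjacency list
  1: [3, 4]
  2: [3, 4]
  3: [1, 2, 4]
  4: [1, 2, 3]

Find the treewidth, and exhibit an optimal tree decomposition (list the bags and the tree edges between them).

Treewidth 2.
One optimal decomposition is:
Bags: B1 = {2, 3, 4}  B2 = {1, 3, 4}
Tree: B1–B2

Each bag holds 3 vertices, so the decomposition has width 2, which upper-bounds the treewidth. On the other hand G contains the 3-clique {1, 3, 4}. A clique must lie in a single bag of any decomposition, so no decomposition can have width below 2. Combining the bounds, tw(G) = 2.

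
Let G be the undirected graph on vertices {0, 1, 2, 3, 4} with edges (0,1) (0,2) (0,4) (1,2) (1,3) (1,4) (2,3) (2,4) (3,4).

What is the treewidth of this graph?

A width-3 tree decomposition is:
Bags: B1 = {0, 1, 2, 4}  B2 = {1, 2, 3, 4}
Tree: B1–B2
Each bag holds 4 vertices, so the decomposition has width 3, which upper-bounds the treewidth. Conversely, {0, 1, 2, 4} is a clique of size 4, and the vertices of any clique must share a bag in every tree decomposition; so some bag has ≥ 4 vertices and tw(G) ≥ 3. Hence tw(G) = 3 exactly.

3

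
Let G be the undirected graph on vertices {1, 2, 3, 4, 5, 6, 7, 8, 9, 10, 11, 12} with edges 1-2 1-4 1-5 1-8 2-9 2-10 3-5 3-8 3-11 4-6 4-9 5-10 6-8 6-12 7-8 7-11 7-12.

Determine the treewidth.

3

A width-3 tree decomposition is:
Bags: B1 = {2, 5, 9, 10}  B2 = {1, 2, 5, 9}  B3 = {1, 4, 5, 9}  B4 = {1, 3, 4, 5}  B5 = {1, 3, 4, 8}  B6 = {3, 4, 6, 8}  B7 = {3, 6, 8, 11}  B8 = {6, 7, 8, 11}  B9 = {6, 7, 11, 12}
Tree: B1–B2, B2–B3, B3–B4, B4–B5, B5–B6, B6–B7, B7–B8, B8–B9
Each bag holds 4 vertices, so the decomposition has width 3, which upper-bounds the treewidth. For the lower bound: the 4 vertex sets {2,9,10}, {5}, {1}, {3,4,6,8} are disjoint, each induces a connected subgraph, and every pair is joined by at least one edge of G. Contracting each set to a single vertex therefore yields K_{4} as a minor, and since treewidth is minor-monotone, tw(G) ≥ tw(K_{4}) = 3. Combining the bounds, tw(G) = 3.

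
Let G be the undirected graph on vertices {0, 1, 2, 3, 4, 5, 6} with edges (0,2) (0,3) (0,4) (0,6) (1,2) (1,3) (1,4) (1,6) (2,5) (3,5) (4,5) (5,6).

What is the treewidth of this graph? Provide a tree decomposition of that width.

The largest bag has 4 vertices, giving width 3; this decomposition certifies tw(G) ≤ 3. For the lower bound: the 4 vertex sets {1,3}, {0,2}, {5}, {6} are disjoint, each induces a connected subgraph, and every pair is joined by at least one edge of G. Contracting each set to a single vertex therefore yields K_{4} as a minor, and since treewidth is minor-monotone, tw(G) ≥ tw(K_{4}) = 3. Therefore the treewidth is 3.

Treewidth 3.
Bags: B1 = {0, 1, 3, 5}  B2 = {0, 1, 2, 5}  B3 = {0, 1, 5, 6}  B4 = {0, 1, 4, 5}
Tree: B1–B2, B2–B3, B3–B4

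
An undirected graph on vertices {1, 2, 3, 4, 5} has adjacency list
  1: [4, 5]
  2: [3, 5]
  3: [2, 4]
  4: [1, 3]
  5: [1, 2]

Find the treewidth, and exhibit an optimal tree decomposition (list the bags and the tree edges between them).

Every bag has size at most 3, so the width is 3 − 1 = 2 and tw(G) ≤ 2. For the lower bound, G contains the cycle 5–1–4–3–2–5, so G is not a forest; only forests have treewidth ≤ 1, hence tw(G) ≥ 2. Therefore the treewidth is 2.

Treewidth 2.
Bags: B1 = {1, 4, 5}  B2 = {3, 4, 5}  B3 = {2, 3, 5}
Tree: B1–B2, B2–B3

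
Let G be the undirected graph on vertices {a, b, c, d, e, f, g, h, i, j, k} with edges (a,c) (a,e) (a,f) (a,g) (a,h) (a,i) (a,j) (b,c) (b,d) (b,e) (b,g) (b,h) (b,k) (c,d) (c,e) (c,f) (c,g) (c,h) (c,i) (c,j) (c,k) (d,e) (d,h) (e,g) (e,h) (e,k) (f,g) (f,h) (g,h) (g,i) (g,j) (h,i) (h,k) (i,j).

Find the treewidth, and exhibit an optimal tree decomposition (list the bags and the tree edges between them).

Treewidth 4.
One optimal decomposition is:
Bags: B1 = {a, c, e, g, h}  B2 = {a, c, f, g, h}  B3 = {b, c, e, g, h}  B4 = {b, c, e, h, k}  B5 = {a, c, g, h, i}  B6 = {a, c, g, i, j}  B7 = {b, c, d, e, h}
Tree: B1–B2, B1–B3, B3–B4, B2–B5, B5–B6, B4–B7

The largest bag has 5 vertices, giving width 4; this decomposition certifies tw(G) ≤ 4. Conversely, {a, c, g, i, j} is a clique of size 5, and the vertices of any clique must share a bag in every tree decomposition; so some bag has ≥ 5 vertices and tw(G) ≥ 4. Therefore the treewidth is 4.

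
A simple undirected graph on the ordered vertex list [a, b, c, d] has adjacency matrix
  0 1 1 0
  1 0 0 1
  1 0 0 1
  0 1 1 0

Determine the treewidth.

2

A width-2 tree decomposition is:
Bags: B1 = {a, b, c}  B2 = {b, c, d}
Tree: B1–B2
Each bag holds 3 vertices, so the decomposition has width 2, which upper-bounds the treewidth. The edges c–a–b–d–c form a cycle, so G is not a tree and its treewidth is at least 2. Hence tw(G) = 2 exactly.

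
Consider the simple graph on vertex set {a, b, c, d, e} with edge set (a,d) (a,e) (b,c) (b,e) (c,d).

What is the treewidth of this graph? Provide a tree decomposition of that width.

Each bag holds 3 vertices, so the decomposition has width 2, which upper-bounds the treewidth. The edges e–a–d–c–b–e form a cycle, so G is not a tree and its treewidth is at least 2. The upper and lower bounds meet at 2, so that is the treewidth.

Treewidth 2.
One such decomposition:
Bags: B1 = {a, d, e}  B2 = {c, d, e}  B3 = {b, c, e}
Tree: B1–B2, B2–B3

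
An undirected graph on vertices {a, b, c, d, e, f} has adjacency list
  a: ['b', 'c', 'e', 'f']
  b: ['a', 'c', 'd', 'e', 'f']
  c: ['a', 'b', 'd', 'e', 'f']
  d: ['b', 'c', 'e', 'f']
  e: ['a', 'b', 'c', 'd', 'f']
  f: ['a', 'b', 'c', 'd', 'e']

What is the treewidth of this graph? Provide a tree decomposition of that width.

Each bag holds 5 vertices, so the decomposition has width 4, which upper-bounds the treewidth. On the other hand G contains the 5-clique {b, c, d, e, f}. A clique must lie in a single bag of any decomposition, so no decomposition can have width below 4. The upper and lower bounds meet at 4, so that is the treewidth.

Treewidth 4.
One such decomposition:
Bags: B1 = {a, b, c, e, f}  B2 = {b, c, d, e, f}
Tree: B1–B2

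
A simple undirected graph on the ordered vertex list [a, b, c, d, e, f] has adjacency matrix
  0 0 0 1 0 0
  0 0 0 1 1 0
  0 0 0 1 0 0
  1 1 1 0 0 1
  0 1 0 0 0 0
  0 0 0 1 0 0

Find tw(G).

A width-1 tree decomposition is:
Bags: B1 = {b, e}  B2 = {b, d}  B3 = {a, d}  B4 = {d, f}  B5 = {c, d}
Tree: B1–B2, B2–B3, B3–B4, B2–B5
Every bag has size at most 2, so the width is 2 − 1 = 1 and tw(G) ≤ 1. G has an edge, so its treewidth is at least 1. Combining the bounds, tw(G) = 1.

1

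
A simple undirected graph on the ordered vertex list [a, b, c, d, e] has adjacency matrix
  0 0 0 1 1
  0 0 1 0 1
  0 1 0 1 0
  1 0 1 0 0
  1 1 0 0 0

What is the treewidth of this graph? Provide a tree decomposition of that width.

Each bag holds 3 vertices, so the decomposition has width 2, which upper-bounds the treewidth. For the lower bound, G contains the cycle b–c–d–a–e–b, so G is not a forest; only forests have treewidth ≤ 1, hence tw(G) ≥ 2. Therefore the treewidth is 2.

Treewidth 2.
Bags: B1 = {b, c, d}  B2 = {a, b, d}  B3 = {a, b, e}
Tree: B1–B2, B2–B3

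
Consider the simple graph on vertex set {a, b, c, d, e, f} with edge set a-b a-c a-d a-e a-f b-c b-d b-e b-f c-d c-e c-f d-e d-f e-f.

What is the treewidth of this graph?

A width-5 tree decomposition is:
Bags: B1 = {a, b, c, d, e, f}
Tree: (single bag)
With just one bag of size 6, the width is 6 − 1 = 5, so tw(G) ≤ 5. For the lower bound, the 6 vertices {a, b, c, d, e, f} are pairwise adjacent, and any tree decomposition puts a clique entirely inside one bag — forcing width ≥ 5. Hence tw(G) = 5 exactly.

5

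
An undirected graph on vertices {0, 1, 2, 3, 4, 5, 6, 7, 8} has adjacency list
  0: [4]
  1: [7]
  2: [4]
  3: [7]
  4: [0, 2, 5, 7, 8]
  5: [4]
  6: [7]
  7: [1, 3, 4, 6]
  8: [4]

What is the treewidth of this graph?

1

A width-1 tree decomposition is:
Bags: B1 = {4, 8}  B2 = {4, 7}  B3 = {6, 7}  B4 = {0, 4}  B5 = {4, 5}  B6 = {1, 7}  B7 = {2, 4}  B8 = {3, 7}
Tree: B1–B2, B2–B3, B2–B4, B1–B5, B3–B6, B2–B7, B2–B8
Every bag has size at most 2, so the width is 2 − 1 = 1 and tw(G) ≤ 1. G has an edge, so its treewidth is at least 1. The upper and lower bounds meet at 1, so that is the treewidth.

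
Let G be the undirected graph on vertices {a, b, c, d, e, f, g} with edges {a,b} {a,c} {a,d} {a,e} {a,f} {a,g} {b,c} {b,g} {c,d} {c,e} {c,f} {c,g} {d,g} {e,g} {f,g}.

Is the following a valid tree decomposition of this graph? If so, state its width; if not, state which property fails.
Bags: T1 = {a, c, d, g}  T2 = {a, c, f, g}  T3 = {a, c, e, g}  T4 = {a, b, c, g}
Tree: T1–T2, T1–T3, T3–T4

Checking the three conditions: (i) the bags cover all of {a, b, c, d, e, f, g}; (ii) for each edge, some bag contains both endpoints; (iii) the bags containing any fixed vertex form a subtree. All hold, so the decomposition is valid with width 4 − 1 = 3.

Yes; width 3.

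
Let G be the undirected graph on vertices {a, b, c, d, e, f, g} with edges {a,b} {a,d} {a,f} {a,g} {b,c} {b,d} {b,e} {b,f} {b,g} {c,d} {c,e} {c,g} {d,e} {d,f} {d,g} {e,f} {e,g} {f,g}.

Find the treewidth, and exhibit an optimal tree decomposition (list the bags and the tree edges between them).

Treewidth 4.
One such decomposition:
Bags: B1 = {b, d, e, f, g}  B2 = {a, b, d, f, g}  B3 = {b, c, d, e, g}
Tree: B1–B2, B1–B3

Every bag has size at most 5, so the width is 5 − 1 = 4 and tw(G) ≤ 4. On the other hand G contains the 5-clique {b, c, d, e, g}. A clique must lie in a single bag of any decomposition, so no decomposition can have width below 4. Combining the bounds, tw(G) = 4.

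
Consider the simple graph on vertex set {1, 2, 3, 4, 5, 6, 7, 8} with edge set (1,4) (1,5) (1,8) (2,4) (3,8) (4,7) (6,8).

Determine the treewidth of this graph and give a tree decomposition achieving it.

Treewidth 1.
Bags: B1 = {1, 8}  B2 = {6, 8}  B3 = {1, 4}  B4 = {1, 5}  B5 = {3, 8}  B6 = {4, 7}  B7 = {2, 4}
Tree: B1–B2, B1–B3, B3–B4, B2–B5, B3–B6, B3–B7

The largest bag has 2 vertices, giving width 1; this decomposition certifies tw(G) ≤ 1. Since G has at least one edge (e.g. 8–1), it is not an edgeless graph, so tw(G) ≥ 1. Therefore the treewidth is 1.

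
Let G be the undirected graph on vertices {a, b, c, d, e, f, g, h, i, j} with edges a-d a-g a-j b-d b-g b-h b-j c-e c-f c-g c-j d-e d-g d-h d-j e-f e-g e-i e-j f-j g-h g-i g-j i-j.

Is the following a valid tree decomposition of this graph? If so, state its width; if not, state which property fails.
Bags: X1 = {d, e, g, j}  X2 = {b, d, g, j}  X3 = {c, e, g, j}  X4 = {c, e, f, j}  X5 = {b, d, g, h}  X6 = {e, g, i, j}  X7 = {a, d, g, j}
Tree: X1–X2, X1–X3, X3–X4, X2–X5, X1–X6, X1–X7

Yes; width 3.

Every vertex of G appears in some bag (union = {a, b, c, d, e, f, g, h, i, j}); every edge is covered by a bag; and for each vertex v the set of bags containing v is connected in the bag tree. The decomposition is therefore valid. The largest bag has 4 vertices, so the width is 3.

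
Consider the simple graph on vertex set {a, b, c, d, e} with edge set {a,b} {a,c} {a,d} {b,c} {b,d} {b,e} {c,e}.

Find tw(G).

A width-2 tree decomposition is:
Bags: B1 = {b, c, e}  B2 = {a, b, c}  B3 = {a, b, d}
Tree: B1–B2, B2–B3
Every bag has size at most 3, so the width is 3 − 1 = 2 and tw(G) ≤ 2. For the lower bound, the 3 vertices {a, b, d} are pairwise adjacent, and any tree decomposition puts a clique entirely inside one bag — forcing width ≥ 2. Combining the bounds, tw(G) = 2.

2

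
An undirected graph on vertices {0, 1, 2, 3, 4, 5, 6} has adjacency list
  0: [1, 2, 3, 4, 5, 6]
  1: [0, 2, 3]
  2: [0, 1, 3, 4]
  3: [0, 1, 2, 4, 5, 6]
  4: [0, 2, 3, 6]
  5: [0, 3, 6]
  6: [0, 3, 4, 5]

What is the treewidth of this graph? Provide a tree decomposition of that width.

Treewidth 3.
Bags: B1 = {0, 3, 4, 6}  B2 = {0, 2, 3, 4}  B3 = {0, 1, 2, 3}  B4 = {0, 3, 5, 6}
Tree: B1–B2, B2–B3, B1–B4

Every bag has size at most 4, so the width is 4 − 1 = 3 and tw(G) ≤ 3. Conversely, {0, 1, 2, 3} is a clique of size 4, and the vertices of any clique must share a bag in every tree decomposition; so some bag has ≥ 4 vertices and tw(G) ≥ 3. Combining the bounds, tw(G) = 3.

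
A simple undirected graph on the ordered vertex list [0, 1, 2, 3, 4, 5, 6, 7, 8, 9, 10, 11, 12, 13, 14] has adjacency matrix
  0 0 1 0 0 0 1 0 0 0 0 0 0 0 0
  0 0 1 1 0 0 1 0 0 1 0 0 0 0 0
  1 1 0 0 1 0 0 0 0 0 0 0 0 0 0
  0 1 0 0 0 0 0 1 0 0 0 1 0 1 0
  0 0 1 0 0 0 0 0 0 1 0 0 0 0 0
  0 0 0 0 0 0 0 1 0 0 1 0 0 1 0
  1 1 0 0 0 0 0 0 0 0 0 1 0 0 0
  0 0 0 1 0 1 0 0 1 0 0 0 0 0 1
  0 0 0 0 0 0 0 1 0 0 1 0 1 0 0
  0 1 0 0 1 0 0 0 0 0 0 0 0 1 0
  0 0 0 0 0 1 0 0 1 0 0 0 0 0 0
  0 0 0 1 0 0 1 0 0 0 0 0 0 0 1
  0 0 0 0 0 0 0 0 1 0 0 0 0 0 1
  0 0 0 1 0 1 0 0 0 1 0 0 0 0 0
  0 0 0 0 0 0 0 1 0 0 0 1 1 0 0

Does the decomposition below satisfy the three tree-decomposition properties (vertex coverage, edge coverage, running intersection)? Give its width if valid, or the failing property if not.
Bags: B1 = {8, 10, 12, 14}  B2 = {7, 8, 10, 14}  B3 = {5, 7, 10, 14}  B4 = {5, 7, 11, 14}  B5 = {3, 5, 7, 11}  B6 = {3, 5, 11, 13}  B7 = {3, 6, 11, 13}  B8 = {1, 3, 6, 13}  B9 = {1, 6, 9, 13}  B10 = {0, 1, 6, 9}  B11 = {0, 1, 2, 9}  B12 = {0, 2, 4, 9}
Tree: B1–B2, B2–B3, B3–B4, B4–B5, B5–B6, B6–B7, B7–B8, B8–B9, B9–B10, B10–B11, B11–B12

Checking the three conditions: (i) the bags cover all of {0, 1, 2, 3, 4, 5, 6, 7, 8, 9, 10, 11, 12, 13, 14}; (ii) for each edge, some bag contains both endpoints; (iii) the bags containing any fixed vertex form a subtree. All hold, so the decomposition is valid with width 4 − 1 = 3.

Yes; width 3.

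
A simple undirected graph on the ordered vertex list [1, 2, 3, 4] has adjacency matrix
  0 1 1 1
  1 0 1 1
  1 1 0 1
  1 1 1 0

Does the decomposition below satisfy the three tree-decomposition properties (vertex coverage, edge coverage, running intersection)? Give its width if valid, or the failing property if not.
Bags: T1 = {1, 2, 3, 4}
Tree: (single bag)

Yes; width 3.

Checking the three conditions: (i) the bags cover all of {1, 2, 3, 4}; (ii) for each edge, some bag contains both endpoints; (iii) the bags containing any fixed vertex form a subtree. All hold, so the decomposition is valid with width 4 − 1 = 3.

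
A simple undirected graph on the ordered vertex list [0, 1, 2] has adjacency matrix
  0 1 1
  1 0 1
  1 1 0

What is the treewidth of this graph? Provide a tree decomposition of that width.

Treewidth 2.
Bags: B1 = {0, 1, 2}
Tree: (single bag)

With just one bag of size 3, the width is 3 − 1 = 2, so tw(G) ≤ 2. For the lower bound, the 3 vertices {0, 1, 2} are pairwise adjacent, and any tree decomposition puts a clique entirely inside one bag — forcing width ≥ 2. Combining the bounds, tw(G) = 2.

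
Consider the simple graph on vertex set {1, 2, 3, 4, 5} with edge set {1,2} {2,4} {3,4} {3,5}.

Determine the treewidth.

A width-1 tree decomposition is:
Bags: B1 = {3, 5}  B2 = {3, 4}  B3 = {2, 4}  B4 = {1, 2}
Tree: B1–B2, B2–B3, B3–B4
Every bag has size at most 2, so the width is 2 − 1 = 1 and tw(G) ≤ 1. Since G has at least one edge (e.g. 5–3), it is not an edgeless graph, so tw(G) ≥ 1. The upper and lower bounds meet at 1, so that is the treewidth.

1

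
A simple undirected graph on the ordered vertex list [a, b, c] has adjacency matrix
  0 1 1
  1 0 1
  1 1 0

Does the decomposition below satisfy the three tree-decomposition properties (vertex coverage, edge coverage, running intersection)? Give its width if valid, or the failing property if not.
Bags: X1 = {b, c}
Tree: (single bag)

A tree decomposition must satisfy three properties: every vertex lies in some bag; for every edge, both endpoints lie together in some bag; and for every vertex, the bags containing it form a connected subtree. Here vertex a appears in no bag, so the decomposition is invalid.

No — vertex a appears in no bag.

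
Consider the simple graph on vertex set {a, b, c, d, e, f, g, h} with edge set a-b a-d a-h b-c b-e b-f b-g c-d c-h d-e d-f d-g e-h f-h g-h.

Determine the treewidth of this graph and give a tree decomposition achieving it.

Treewidth 3.
Bags: B1 = {b, d, f, h}  B2 = {b, d, e, h}  B3 = {b, d, g, h}  B4 = {a, b, d, h}  B5 = {b, c, d, h}
Tree: B1–B2, B2–B3, B3–B4, B4–B5

Every bag has size at most 4, so the width is 4 − 1 = 3 and tw(G) ≤ 3. For the lower bound: the 4 vertex sets {d,f}, {e,h}, {b}, {g} are disjoint, each induces a connected subgraph, and every pair is joined by at least one edge of G. Contracting each set to a single vertex therefore yields K_{4} as a minor, and since treewidth is minor-monotone, tw(G) ≥ tw(K_{4}) = 3. Therefore the treewidth is 3.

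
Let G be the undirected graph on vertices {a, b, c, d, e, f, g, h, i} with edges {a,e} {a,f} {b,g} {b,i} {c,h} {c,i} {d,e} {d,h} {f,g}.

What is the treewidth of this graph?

A width-2 tree decomposition is:
Bags: B1 = {a, e, f}  B2 = {e, f, g}  B3 = {b, e, g}  B4 = {b, e, i}  B5 = {c, e, i}  B6 = {c, e, h}  B7 = {d, e, h}
Tree: B1–B2, B2–B3, B3–B4, B4–B5, B5–B6, B6–B7
The largest bag has 3 vertices, giving width 2; this decomposition certifies tw(G) ≤ 2. Since e–a–f–g–b–i–c–h–d–e is a cycle in G, G is not acyclic. Forests are exactly the graphs of treewidth ≤ 1, so tw(G) ≥ 2. Hence tw(G) = 2 exactly.

2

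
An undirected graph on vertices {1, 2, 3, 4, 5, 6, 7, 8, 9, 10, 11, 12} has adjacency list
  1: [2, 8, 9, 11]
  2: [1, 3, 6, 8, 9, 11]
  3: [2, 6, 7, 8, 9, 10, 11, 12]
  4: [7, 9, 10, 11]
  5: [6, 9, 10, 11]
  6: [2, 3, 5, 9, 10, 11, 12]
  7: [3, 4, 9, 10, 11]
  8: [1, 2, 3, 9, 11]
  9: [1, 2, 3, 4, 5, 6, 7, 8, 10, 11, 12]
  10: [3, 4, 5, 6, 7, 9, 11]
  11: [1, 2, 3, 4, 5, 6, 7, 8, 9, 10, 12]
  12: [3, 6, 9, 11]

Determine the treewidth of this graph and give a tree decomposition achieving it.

Each bag holds 5 vertices, so the decomposition has width 4, which upper-bounds the treewidth. For the lower bound, the 5 vertices {1, 2, 8, 9, 11} are pairwise adjacent, and any tree decomposition puts a clique entirely inside one bag — forcing width ≥ 4. Therefore the treewidth is 4.

Treewidth 4.
One optimal decomposition is:
Bags: B1 = {2, 3, 8, 9, 11}  B2 = {1, 2, 8, 9, 11}  B3 = {2, 3, 6, 9, 11}  B4 = {3, 6, 9, 10, 11}  B5 = {3, 7, 9, 10, 11}  B6 = {5, 6, 9, 10, 11}  B7 = {3, 6, 9, 11, 12}  B8 = {4, 7, 9, 10, 11}
Tree: B1–B2, B1–B3, B3–B4, B4–B5, B4–B6, B4–B7, B5–B8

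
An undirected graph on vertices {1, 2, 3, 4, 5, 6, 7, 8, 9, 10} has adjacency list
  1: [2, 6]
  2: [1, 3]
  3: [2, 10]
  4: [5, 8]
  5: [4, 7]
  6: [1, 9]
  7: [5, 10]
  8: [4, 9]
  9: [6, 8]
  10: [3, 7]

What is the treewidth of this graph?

2

A width-2 tree decomposition is:
Bags: B1 = {4, 5, 8}  B2 = {5, 7, 8}  B3 = {7, 8, 10}  B4 = {3, 8, 10}  B5 = {2, 3, 8}  B6 = {1, 2, 8}  B7 = {1, 6, 8}  B8 = {6, 8, 9}
Tree: B1–B2, B2–B3, B3–B4, B4–B5, B5–B6, B6–B7, B7–B8
The largest bag has 3 vertices, giving width 2; this decomposition certifies tw(G) ≤ 2. Since 8–4–5–7–10–3–2–1–6–9–8 is a cycle in G, G is not acyclic. Forests are exactly the graphs of treewidth ≤ 1, so tw(G) ≥ 2. Hence tw(G) = 2 exactly.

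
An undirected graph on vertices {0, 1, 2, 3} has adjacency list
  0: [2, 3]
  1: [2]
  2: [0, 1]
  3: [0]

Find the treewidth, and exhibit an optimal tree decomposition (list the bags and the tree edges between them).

Treewidth 1.
One such decomposition:
Bags: B1 = {0, 3}  B2 = {0, 2}  B3 = {1, 2}
Tree: B1–B2, B2–B3

Every bag has size at most 2, so the width is 2 − 1 = 1 and tw(G) ≤ 1. G has an edge, so its treewidth is at least 1. Therefore the treewidth is 1.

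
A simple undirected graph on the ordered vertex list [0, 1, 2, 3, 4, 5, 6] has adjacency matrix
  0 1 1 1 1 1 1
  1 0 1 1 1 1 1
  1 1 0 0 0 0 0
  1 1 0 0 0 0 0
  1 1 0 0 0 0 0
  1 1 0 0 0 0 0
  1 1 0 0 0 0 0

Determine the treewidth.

2

A width-2 tree decomposition is:
Bags: B1 = {0, 1, 5}  B2 = {0, 1, 4}  B3 = {0, 1, 2}  B4 = {0, 1, 3}  B5 = {0, 1, 6}
Tree: B1–B2, B1–B3, B1–B4, B2–B5
Each bag holds 3 vertices, so the decomposition has width 2, which upper-bounds the treewidth. On the other hand G contains the 3-clique {0, 1, 2}. A clique must lie in a single bag of any decomposition, so no decomposition can have width below 2. Therefore the treewidth is 2.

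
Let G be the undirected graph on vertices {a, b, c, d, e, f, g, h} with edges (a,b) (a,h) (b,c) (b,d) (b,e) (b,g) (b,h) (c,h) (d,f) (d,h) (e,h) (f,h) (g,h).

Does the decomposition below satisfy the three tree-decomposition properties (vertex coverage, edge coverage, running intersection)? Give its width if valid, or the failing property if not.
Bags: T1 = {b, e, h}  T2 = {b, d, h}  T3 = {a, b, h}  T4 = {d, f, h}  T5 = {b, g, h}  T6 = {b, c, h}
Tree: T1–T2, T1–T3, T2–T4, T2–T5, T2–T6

Every vertex of G appears in some bag (union = {a, b, c, d, e, f, g, h}); every edge is covered by a bag; and for each vertex v the set of bags containing v is connected in the bag tree. The decomposition is therefore valid. The largest bag has 3 vertices, so the width is 2.

Yes; width 2.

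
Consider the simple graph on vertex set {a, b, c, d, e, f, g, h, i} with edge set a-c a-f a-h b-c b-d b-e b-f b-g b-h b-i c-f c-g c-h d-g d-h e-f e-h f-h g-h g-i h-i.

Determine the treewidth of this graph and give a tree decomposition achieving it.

Treewidth 3.
One such decomposition:
Bags: B1 = {b, c, f, h}  B2 = {b, c, g, h}  B3 = {b, g, h, i}  B4 = {b, d, g, h}  B5 = {a, c, f, h}  B6 = {b, e, f, h}
Tree: B1–B2, B2–B3, B3–B4, B1–B5, B1–B6

The largest bag has 4 vertices, giving width 3; this decomposition certifies tw(G) ≤ 3. Conversely, {a, c, f, h} is a clique of size 4, and the vertices of any clique must share a bag in every tree decomposition; so some bag has ≥ 4 vertices and tw(G) ≥ 3. Hence tw(G) = 3 exactly.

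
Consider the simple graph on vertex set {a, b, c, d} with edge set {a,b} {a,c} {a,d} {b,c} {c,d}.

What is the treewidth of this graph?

2

A width-2 tree decomposition is:
Bags: B1 = {a, b, c}  B2 = {a, c, d}
Tree: B1–B2
The largest bag has 3 vertices, giving width 2; this decomposition certifies tw(G) ≤ 2. Conversely, {a, c, d} is a clique of size 3, and the vertices of any clique must share a bag in every tree decomposition; so some bag has ≥ 3 vertices and tw(G) ≥ 2. Combining the bounds, tw(G) = 2.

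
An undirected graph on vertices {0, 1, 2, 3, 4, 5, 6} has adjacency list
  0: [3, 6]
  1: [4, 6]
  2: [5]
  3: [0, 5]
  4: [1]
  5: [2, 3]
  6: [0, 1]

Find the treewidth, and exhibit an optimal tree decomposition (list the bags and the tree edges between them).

Treewidth 1.
One such decomposition:
Bags: B1 = {1, 4}  B2 = {1, 6}  B3 = {0, 6}  B4 = {0, 3}  B5 = {3, 5}  B6 = {2, 5}
Tree: B1–B2, B2–B3, B3–B4, B4–B5, B5–B6

The largest bag has 2 vertices, giving width 1; this decomposition certifies tw(G) ≤ 1. G has an edge, so its treewidth is at least 1. The upper and lower bounds meet at 1, so that is the treewidth.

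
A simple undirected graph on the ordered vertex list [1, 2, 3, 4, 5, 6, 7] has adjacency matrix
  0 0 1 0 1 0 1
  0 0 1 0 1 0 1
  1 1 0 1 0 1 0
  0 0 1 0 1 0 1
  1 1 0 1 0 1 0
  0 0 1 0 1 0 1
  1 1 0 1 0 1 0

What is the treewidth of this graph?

3

A width-3 tree decomposition is:
Bags: B1 = {2, 3, 5, 7}  B2 = {3, 4, 5, 7}  B3 = {3, 5, 6, 7}  B4 = {1, 3, 5, 7}
Tree: B1–B2, B2–B3, B3–B4
Each bag holds 4 vertices, so the decomposition has width 3, which upper-bounds the treewidth. For the lower bound: the 4 vertex sets {2,3}, {4,5}, {7}, {6} are disjoint, each induces a connected subgraph, and every pair is joined by at least one edge of G. Contracting each set to a single vertex therefore yields K_{4} as a minor, and since treewidth is minor-monotone, tw(G) ≥ tw(K_{4}) = 3. Therefore the treewidth is 3.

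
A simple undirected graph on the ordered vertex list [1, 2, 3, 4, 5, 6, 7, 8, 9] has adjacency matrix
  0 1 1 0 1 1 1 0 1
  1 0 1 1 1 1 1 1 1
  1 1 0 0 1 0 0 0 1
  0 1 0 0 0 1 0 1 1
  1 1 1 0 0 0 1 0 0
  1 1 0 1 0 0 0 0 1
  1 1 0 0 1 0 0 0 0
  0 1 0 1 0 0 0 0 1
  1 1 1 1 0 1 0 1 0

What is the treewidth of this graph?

3

A width-3 tree decomposition is:
Bags: B1 = {2, 4, 8, 9}  B2 = {2, 4, 6, 9}  B3 = {1, 2, 6, 9}  B4 = {1, 2, 3, 9}  B5 = {1, 2, 3, 5}  B6 = {1, 2, 5, 7}
Tree: B1–B2, B2–B3, B3–B4, B4–B5, B5–B6
Every bag has size at most 4, so the width is 4 − 1 = 3 and tw(G) ≤ 3. On the other hand G contains the 4-clique {2, 4, 8, 9}. A clique must lie in a single bag of any decomposition, so no decomposition can have width below 3. Therefore the treewidth is 3.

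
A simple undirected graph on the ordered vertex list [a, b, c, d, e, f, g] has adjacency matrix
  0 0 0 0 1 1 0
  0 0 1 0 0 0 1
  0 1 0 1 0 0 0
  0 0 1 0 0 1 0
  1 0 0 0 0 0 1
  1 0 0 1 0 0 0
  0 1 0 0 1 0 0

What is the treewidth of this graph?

A width-2 tree decomposition is:
Bags: B1 = {a, d, f}  B2 = {a, d, e}  B3 = {d, e, g}  B4 = {b, d, g}  B5 = {b, c, d}
Tree: B1–B2, B2–B3, B3–B4, B4–B5
Each bag holds 3 vertices, so the decomposition has width 2, which upper-bounds the treewidth. Since d–f–a–e–g–b–c–d is a cycle in G, G is not acyclic. Forests are exactly the graphs of treewidth ≤ 1, so tw(G) ≥ 2. Therefore the treewidth is 2.

2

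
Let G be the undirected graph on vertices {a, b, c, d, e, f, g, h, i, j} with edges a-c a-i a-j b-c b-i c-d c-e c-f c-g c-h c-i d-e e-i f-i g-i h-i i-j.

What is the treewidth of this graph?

A width-2 tree decomposition is:
Bags: B1 = {c, e, i}  B2 = {c, g, i}  B3 = {c, h, i}  B4 = {c, f, i}  B5 = {b, c, i}  B6 = {c, d, e}  B7 = {a, c, i}  B8 = {a, i, j}
Tree: B1–B2, B2–B3, B3–B4, B3–B5, B1–B6, B2–B7, B7–B8
Every bag has size at most 3, so the width is 3 − 1 = 2 and tw(G) ≤ 2. On the other hand G contains the 3-clique {c, d, e}. A clique must lie in a single bag of any decomposition, so no decomposition can have width below 2. The upper and lower bounds meet at 2, so that is the treewidth.

2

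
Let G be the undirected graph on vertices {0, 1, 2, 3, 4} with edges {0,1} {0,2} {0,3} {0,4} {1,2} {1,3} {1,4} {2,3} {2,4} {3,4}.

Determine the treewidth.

A width-4 tree decomposition is:
Bags: B1 = {0, 1, 2, 3, 4}
Tree: (single bag)
A single bag containing all 5 vertices is trivially a valid decomposition of width 4. For the lower bound, the 5 vertices {0, 1, 2, 3, 4} are pairwise adjacent, and any tree decomposition puts a clique entirely inside one bag — forcing width ≥ 4. Therefore the treewidth is 4.

4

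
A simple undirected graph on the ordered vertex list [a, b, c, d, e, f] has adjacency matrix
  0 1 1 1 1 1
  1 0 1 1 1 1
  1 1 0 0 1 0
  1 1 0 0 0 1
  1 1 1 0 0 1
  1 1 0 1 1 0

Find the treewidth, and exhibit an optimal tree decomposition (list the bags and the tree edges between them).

Treewidth 3.
One such decomposition:
Bags: B1 = {a, b, e, f}  B2 = {a, b, c, e}  B3 = {a, b, d, f}
Tree: B1–B2, B1–B3

The largest bag has 4 vertices, giving width 3; this decomposition certifies tw(G) ≤ 3. For the lower bound, the 4 vertices {a, b, d, f} are pairwise adjacent, and any tree decomposition puts a clique entirely inside one bag — forcing width ≥ 3. Hence tw(G) = 3 exactly.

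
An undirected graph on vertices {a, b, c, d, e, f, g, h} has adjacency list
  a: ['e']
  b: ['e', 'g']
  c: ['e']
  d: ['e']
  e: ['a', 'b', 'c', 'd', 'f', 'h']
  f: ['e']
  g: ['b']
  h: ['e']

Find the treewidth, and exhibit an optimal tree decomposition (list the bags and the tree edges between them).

Treewidth 1.
One optimal decomposition is:
Bags: B1 = {e, h}  B2 = {e, f}  B3 = {b, e}  B4 = {d, e}  B5 = {b, g}  B6 = {c, e}  B7 = {a, e}
Tree: B1–B2, B1–B3, B3–B4, B3–B5, B2–B6, B3–B7

Every bag has size at most 2, so the width is 2 − 1 = 1 and tw(G) ≤ 1. Any graph with an edge has treewidth ≥ 1, and G has the edge e–h. The upper and lower bounds meet at 1, so that is the treewidth.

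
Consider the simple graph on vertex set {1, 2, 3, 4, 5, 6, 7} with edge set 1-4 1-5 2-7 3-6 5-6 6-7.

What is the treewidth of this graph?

A width-1 tree decomposition is:
Bags: B1 = {5, 6}  B2 = {6, 7}  B3 = {2, 7}  B4 = {1, 5}  B5 = {3, 6}  B6 = {1, 4}
Tree: B1–B2, B2–B3, B1–B4, B2–B5, B4–B6
The largest bag has 2 vertices, giving width 1; this decomposition certifies tw(G) ≤ 1. Any graph with an edge has treewidth ≥ 1, and G has the edge 5–6. Therefore the treewidth is 1.

1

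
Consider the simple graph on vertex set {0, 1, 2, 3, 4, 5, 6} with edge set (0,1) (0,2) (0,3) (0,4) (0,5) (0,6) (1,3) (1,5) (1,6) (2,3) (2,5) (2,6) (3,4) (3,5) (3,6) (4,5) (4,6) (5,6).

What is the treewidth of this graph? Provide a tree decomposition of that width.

Treewidth 4.
One such decomposition:
Bags: B1 = {0, 1, 3, 5, 6}  B2 = {0, 3, 4, 5, 6}  B3 = {0, 2, 3, 5, 6}
Tree: B1–B2, B1–B3

The largest bag has 5 vertices, giving width 4; this decomposition certifies tw(G) ≤ 4. On the other hand G contains the 5-clique {0, 1, 3, 5, 6}. A clique must lie in a single bag of any decomposition, so no decomposition can have width below 4. The upper and lower bounds meet at 4, so that is the treewidth.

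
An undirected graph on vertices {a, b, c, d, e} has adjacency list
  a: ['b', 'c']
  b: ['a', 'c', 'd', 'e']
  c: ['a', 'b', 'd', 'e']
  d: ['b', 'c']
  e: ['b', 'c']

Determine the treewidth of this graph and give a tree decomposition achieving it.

Treewidth 2.
One such decomposition:
Bags: B1 = {a, b, c}  B2 = {b, c, e}  B3 = {b, c, d}
Tree: B1–B2, B1–B3

The largest bag has 3 vertices, giving width 2; this decomposition certifies tw(G) ≤ 2. On the other hand G contains the 3-clique {b, c, d}. A clique must lie in a single bag of any decomposition, so no decomposition can have width below 2. The upper and lower bounds meet at 2, so that is the treewidth.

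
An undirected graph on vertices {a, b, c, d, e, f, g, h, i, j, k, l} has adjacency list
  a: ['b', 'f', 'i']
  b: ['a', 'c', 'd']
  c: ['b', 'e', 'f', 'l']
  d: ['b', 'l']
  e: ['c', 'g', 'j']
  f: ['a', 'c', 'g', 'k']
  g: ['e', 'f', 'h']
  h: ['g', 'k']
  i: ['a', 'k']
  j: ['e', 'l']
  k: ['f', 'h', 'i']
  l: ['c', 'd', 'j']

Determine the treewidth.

3

A width-3 tree decomposition is:
Bags: B1 = {g, h, i, k}  B2 = {f, g, i, k}  B3 = {a, f, g, i}  B4 = {a, e, f, g}  B5 = {a, c, e, f}  B6 = {a, b, c, e}  B7 = {b, c, e, j}  B8 = {b, c, j, l}  B9 = {b, d, j, l}
Tree: B1–B2, B2–B3, B3–B4, B4–B5, B5–B6, B6–B7, B7–B8, B8–B9
Each bag holds 4 vertices, so the decomposition has width 3, which upper-bounds the treewidth. For the lower bound: the 4 vertex sets {h,i,k}, {g}, {f}, {a,b,c,e} are disjoint, each induces a connected subgraph, and every pair is joined by at least one edge of G. Contracting each set to a single vertex therefore yields K_{4} as a minor, and since treewidth is minor-monotone, tw(G) ≥ tw(K_{4}) = 3. The upper and lower bounds meet at 3, so that is the treewidth.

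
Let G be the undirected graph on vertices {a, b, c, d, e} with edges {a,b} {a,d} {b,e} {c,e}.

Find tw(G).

A width-1 tree decomposition is:
Bags: B1 = {a, d}  B2 = {a, b}  B3 = {b, e}  B4 = {c, e}
Tree: B1–B2, B2–B3, B3–B4
Each bag holds 2 vertices, so the decomposition has width 1, which upper-bounds the treewidth. Since G has at least one edge (e.g. d–a), it is not an edgeless graph, so tw(G) ≥ 1. Combining the bounds, tw(G) = 1.

1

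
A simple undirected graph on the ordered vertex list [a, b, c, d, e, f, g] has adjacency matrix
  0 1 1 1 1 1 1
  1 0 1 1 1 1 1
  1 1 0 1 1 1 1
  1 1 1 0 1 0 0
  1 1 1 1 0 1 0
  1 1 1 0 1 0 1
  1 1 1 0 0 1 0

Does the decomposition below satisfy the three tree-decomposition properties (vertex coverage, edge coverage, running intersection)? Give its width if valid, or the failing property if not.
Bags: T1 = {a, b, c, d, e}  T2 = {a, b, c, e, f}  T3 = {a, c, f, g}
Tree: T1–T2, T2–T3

No — edge (b,g) lies in no bag.

A tree decomposition must satisfy three properties: every vertex lies in some bag; for every edge, both endpoints lie together in some bag; and for every vertex, the bags containing it form a connected subtree. Here edge (b,g) lies in no bag, so the decomposition is invalid.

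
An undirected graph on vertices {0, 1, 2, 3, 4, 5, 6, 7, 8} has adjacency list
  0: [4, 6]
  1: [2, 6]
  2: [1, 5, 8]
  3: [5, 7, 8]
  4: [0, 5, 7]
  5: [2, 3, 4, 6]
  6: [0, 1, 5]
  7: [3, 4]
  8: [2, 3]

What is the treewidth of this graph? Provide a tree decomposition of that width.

The largest bag has 4 vertices, giving width 3; this decomposition certifies tw(G) ≤ 3. For the lower bound: the 4 vertex sets {0,4,7}, {6}, {5}, {1,2,3,8} are disjoint, each induces a connected subgraph, and every pair is joined by at least one edge of G. Contracting each set to a single vertex therefore yields K_{4} as a minor, and since treewidth is minor-monotone, tw(G) ≥ tw(K_{4}) = 3. Combining the bounds, tw(G) = 3.

Treewidth 3.
One optimal decomposition is:
Bags: B1 = {0, 4, 6, 7}  B2 = {4, 5, 6, 7}  B3 = {3, 5, 6, 7}  B4 = {1, 3, 5, 6}  B5 = {1, 2, 3, 5}  B6 = {1, 2, 3, 8}
Tree: B1–B2, B2–B3, B3–B4, B4–B5, B5–B6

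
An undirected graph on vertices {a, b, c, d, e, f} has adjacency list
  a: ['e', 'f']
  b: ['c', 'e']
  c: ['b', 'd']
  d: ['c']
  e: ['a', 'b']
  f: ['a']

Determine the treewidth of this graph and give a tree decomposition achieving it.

Treewidth 1.
One such decomposition:
Bags: B1 = {a, f}  B2 = {a, e}  B3 = {b, e}  B4 = {b, c}  B5 = {c, d}
Tree: B1–B2, B2–B3, B3–B4, B4–B5

Each bag holds 2 vertices, so the decomposition has width 1, which upper-bounds the treewidth. Any graph with an edge has treewidth ≥ 1, and G has the edge f–a. Hence tw(G) = 1 exactly.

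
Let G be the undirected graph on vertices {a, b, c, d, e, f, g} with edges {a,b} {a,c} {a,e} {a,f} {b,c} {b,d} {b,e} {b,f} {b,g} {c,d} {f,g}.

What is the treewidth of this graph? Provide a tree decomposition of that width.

Treewidth 2.
One optimal decomposition is:
Bags: B1 = {a, b, e}  B2 = {a, b, f}  B3 = {b, f, g}  B4 = {a, b, c}  B5 = {b, c, d}
Tree: B1–B2, B2–B3, B1–B4, B4–B5

The largest bag has 3 vertices, giving width 2; this decomposition certifies tw(G) ≤ 2. For the lower bound, the 3 vertices {b, c, d} are pairwise adjacent, and any tree decomposition puts a clique entirely inside one bag — forcing width ≥ 2. Hence tw(G) = 2 exactly.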